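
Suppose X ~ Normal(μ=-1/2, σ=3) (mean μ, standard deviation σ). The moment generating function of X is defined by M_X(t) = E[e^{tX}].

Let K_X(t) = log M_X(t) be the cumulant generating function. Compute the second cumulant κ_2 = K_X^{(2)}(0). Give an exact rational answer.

κ_2 = K′′(0) = 9

M_X(t) = e^(9*t^2/2 - t/2)
K_X(t) = log M_X(t) = 9*t^2/2 - t/2
K′(t) = 9*t - 1/2
K′′(t) = 9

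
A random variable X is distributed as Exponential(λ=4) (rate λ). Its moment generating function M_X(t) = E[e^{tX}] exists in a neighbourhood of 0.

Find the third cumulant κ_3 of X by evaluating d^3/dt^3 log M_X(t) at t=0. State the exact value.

κ_3 = D^3[K](0) = 1/32

M_X(t) = 4/(4 - t)
K_X(t) = log M_X(t) = -log(4 - t) + 2*log(2)
D^3[K](t) = -2/(t^3 - 12*t^2 + 48*t - 64)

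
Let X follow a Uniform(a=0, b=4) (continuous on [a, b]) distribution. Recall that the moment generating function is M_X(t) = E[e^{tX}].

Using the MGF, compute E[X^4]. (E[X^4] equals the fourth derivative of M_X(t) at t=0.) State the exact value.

E[X^4] = D^4[M](0) = 256/5

M_X(t) = (e^(4*t) - 1)/(4*t)
D^4[M](t) = (64*t^4*e^(4*t) - 64*t^3*e^(4*t) + 48*t^2*e^(4*t) - 24*t*e^(4*t) + 6*e^(4*t) - 6)/t^5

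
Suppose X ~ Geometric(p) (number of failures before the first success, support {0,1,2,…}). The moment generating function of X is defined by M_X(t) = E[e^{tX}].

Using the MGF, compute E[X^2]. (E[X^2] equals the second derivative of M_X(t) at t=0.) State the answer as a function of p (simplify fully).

M_X(t) = p/(-(1 - p)*e^(t) + 1)
M′(t) = (-p^2*e^(t) + p*e^(t))/(p^2*e^(2*t) - 2*p*e^(2*t) + 2*p*e^(t) + e^(2*t) - 2*e^(t) + 1)

E[X^2] = M′′(0) = 1 - 3/p + 2/p^2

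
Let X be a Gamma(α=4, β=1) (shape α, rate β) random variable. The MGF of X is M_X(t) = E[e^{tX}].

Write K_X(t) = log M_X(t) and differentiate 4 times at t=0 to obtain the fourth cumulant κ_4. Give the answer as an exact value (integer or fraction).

M_X(t) = (1 - t)^(-4)
K_X(t) = log M_X(t) = -4*log(1 - t)
K′(t) = -4/(t - 1)
K′′(t) = 4/(t^2 - 2*t + 1)
K′′′(t) = -8/(t^3 - 3*t^2 + 3*t - 1)
K′′′′(t) = 24/(t^4 - 4*t^3 + 6*t^2 - 4*t + 1)

κ_4 = K′′′′(0) = 24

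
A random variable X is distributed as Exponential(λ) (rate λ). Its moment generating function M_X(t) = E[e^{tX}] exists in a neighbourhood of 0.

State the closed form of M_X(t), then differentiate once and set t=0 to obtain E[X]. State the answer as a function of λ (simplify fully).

M_X(t) = λ/(λ - t)
D[M](t) = λ/(λ^2 - 2*λ*t + t^2)

E[X] = D[M](0) = 1/λ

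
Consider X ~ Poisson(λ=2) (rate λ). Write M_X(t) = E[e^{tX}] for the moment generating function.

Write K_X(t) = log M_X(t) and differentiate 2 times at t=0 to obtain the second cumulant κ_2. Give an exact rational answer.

M_X(t) = e^(2*e^(t) - 2)
K_X(t) = log M_X(t) = 2*e^(t) - 2
K^(2)(t) = 2*e^(t)

κ_2 = K^(2)(0) = 2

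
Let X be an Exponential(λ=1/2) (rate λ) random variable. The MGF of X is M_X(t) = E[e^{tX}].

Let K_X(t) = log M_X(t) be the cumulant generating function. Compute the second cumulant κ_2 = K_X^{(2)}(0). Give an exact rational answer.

M_X(t) = 1/(2*(1/2 - t))
K_X(t) = log M_X(t) = -log(1/2 - t) - log(2)
D^2[K](t) = 4/(4*t^2 - 4*t + 1)

κ_2 = D^2[K](0) = 4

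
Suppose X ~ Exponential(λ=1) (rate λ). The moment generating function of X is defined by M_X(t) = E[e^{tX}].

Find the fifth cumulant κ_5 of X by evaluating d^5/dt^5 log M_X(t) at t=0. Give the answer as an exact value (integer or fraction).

M_X(t) = 1/(1 - t)
K_X(t) = log M_X(t) = -log(1 - t)
K^(5)(t) = -24/(t^5 - 5*t^4 + 10*t^3 - 10*t^2 + 5*t - 1)

κ_5 = K^(5)(0) = 24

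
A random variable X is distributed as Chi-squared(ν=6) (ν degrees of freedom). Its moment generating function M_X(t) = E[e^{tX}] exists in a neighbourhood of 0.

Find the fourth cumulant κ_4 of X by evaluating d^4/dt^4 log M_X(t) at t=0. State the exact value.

M_X(t) = (1 - 2*t)^(-3)
K_X(t) = log M_X(t) = -3*log(1 - 2*t)
dK/dt = -6/(2*t - 1)
d^2K/dt^2 = 12/(4*t^2 - 4*t + 1)
d^3K/dt^3 = -48/(8*t^3 - 12*t^2 + 6*t - 1)
d^4K/dt^4 = 288/(16*t^4 - 32*t^3 + 24*t^2 - 8*t + 1)

κ_4 = d^4K/dt^4 |_{t=0} = 288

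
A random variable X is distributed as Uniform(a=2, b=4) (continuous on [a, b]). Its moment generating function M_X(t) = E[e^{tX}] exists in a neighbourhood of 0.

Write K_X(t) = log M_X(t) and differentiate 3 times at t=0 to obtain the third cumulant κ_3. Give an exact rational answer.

M_X(t) = (e^(4*t) - e^(2*t))/(2*t)
K_X(t) = log M_X(t) = -log(t) + log(e^(4*t) - e^(2*t)) - log(2)
D^3[K](t) = (8*t^3*e^(4*t) + 8*t^3*e^(2*t) - 2*e^(6*t) + 6*e^(4*t) - 6*e^(2*t) + 2)/(t^3*e^(6*t) - 3*t^3*e^(4*t) + 3*t^3*e^(2*t) - t^3)

κ_3 = D^3[K](0) = 0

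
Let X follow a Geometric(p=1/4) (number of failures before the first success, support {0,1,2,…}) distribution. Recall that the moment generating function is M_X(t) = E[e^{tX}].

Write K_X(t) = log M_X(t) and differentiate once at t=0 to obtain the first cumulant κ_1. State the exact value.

κ_1 = K′(0) = 3

M_X(t) = 1/(4*(1 - 3*e^(t)/4))
K_X(t) = log M_X(t) = -log(1 - 3*e^(t)/4) - 2*log(2)
K′(t) = -3*e^(t)/(3*e^(t) - 4)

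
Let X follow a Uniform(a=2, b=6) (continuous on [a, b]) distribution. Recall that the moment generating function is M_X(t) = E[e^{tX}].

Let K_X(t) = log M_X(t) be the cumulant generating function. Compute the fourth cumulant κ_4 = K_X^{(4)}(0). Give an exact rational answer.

κ_4 = K′′′′(0) = -32/15

M_X(t) = (e^(6*t) - e^(2*t))/(4*t)
K_X(t) = log M_X(t) = -log(t) + log(e^(6*t) - e^(2*t)) - 2*log(2)
K′(t) = (6*t*e^(4*t) - 2*t - e^(4*t) + 1)/(t*e^(4*t) - t)
K′′(t) = (-16*t^2*e^(4*t) + e^(8*t) - 2*e^(4*t) + 1)/(t^2*e^(8*t) - 2*t^2*e^(4*t) + t^2)
K′′′(t) = (64*t^3*e^(8*t) + 64*t^3*e^(4*t) - 2*e^(12*t) + 6*e^(8*t) - 6*e^(4*t) + 2)/(t^3*e^(12*t) - 3*t^3*e^(8*t) + 3*t^3*e^(4*t) - t^3)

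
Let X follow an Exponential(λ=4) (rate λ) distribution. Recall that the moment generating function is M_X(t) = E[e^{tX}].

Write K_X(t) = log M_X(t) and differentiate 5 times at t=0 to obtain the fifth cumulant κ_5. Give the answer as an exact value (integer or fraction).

κ_5 = d^5K/dt^5 |_{t=0} = 3/128

M_X(t) = 4/(4 - t)
K_X(t) = log M_X(t) = -log(4 - t) + 2*log(2)
dK/dt = -1/(t - 4)
d^2K/dt^2 = 1/(t^2 - 8*t + 16)
d^3K/dt^3 = -2/(t^3 - 12*t^2 + 48*t - 64)
d^4K/dt^4 = 6/(t^4 - 16*t^3 + 96*t^2 - 256*t + 256)
d^5K/dt^5 = -24/(t^5 - 20*t^4 + 160*t^3 - 640*t^2 + 1280*t - 1024)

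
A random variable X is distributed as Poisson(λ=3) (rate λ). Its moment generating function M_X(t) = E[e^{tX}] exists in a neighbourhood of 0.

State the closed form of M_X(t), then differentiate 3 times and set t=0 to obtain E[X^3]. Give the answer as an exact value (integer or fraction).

E[X^3] = M′′′(0) = 57

M_X(t) = e^(3*e^(t) - 3)
M′(t) = 3*e^(-3)*e^(t)*e^(3*e^(t))
M′′(t) = (9*e^(2*t)*e^(3*e^(t)) + 3*e^(t)*e^(3*e^(t)))*e^(-3)
M′′′(t) = (27*e^(3*t)*e^(3*e^(t)) + 27*e^(2*t)*e^(3*e^(t)) + 3*e^(t)*e^(3*e^(t)))*e^(-3)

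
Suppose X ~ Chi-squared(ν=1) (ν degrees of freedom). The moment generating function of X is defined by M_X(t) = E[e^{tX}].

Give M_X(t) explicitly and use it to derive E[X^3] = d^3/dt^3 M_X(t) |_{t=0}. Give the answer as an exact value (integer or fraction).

E[X^3] = M^(3)(0) = 15

M_X(t) = 1/√(1 - 2*t)
M^(3)(t) = -15/(8*t^3*√(1 - 2*t) - 12*t^2*√(1 - 2*t) + 6*t*√(1 - 2*t) - √(1 - 2*t))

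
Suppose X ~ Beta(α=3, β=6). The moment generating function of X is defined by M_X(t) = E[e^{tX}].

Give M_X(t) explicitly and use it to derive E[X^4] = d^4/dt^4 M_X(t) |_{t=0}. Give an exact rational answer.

E[X^4] = D^4[M](0) = 1/33

M_X(t) = ₁F₁(3; 9; t)
D^4[M](t) = ₁F₁(7; 13; t)/33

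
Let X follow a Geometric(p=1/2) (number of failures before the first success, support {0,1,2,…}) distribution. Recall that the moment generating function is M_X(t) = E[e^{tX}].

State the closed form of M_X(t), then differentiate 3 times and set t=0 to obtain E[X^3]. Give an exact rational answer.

E[X^3] = d^3M/dt^3 |_{t=0} = 13

M_X(t) = 1/(2*(1 - e^(t)/2))
dM/dt = e^(t)/(e^(2*t) - 4*e^(t) + 4)
d^2M/dt^2 = (-e^(2*t) - 2*e^(t))/(e^(3*t) - 6*e^(2*t) + 12*e^(t) - 8)
d^3M/dt^3 = (e^(3*t) + 8*e^(2*t) + 4*e^(t))/(e^(4*t) - 8*e^(3*t) + 24*e^(2*t) - 32*e^(t) + 16)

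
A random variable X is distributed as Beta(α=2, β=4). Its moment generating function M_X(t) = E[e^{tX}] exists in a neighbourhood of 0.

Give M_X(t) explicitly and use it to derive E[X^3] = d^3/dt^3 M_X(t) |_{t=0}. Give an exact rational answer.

E[X^3] = M^(3)(0) = 1/14

M_X(t) = ₁F₁(2; 6; t)
M^(3)(t) = ₁F₁(5; 9; t)/14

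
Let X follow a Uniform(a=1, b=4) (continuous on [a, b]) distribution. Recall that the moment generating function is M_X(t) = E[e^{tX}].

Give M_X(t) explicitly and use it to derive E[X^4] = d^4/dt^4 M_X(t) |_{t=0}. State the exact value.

M_X(t) = (e^(4*t) - e^(t))/(3*t)
M^(4)(t) = (256*t^4*e^(4*t) - t^4*e^(t) - 256*t^3*e^(4*t) + 4*t^3*e^(t) + 192*t^2*e^(4*t) - 12*t^2*e^(t) - 96*t*e^(4*t) + 24*t*e^(t) + 24*e^(4*t) - 24*e^(t))/(3*t^5)

E[X^4] = M^(4)(0) = 341/5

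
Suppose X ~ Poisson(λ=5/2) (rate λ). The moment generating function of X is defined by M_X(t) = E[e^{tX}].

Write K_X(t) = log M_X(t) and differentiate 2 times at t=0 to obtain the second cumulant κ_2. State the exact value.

κ_2 = d^2K/dt^2 |_{t=0} = 5/2

M_X(t) = e^(5*e^(t)/2 - 5/2)
K_X(t) = log M_X(t) = 5*e^(t)/2 - 5/2
dK/dt = 5*e^(t)/2
d^2K/dt^2 = 5*e^(t)/2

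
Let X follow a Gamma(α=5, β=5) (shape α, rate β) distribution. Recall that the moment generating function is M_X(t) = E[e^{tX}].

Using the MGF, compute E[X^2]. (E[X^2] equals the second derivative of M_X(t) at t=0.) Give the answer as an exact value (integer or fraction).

M_X(t) = 3125/(5 - t)^5
dM/dt = 15625/(t^6 - 30*t^5 + 375*t^4 - 2500*t^3 + 9375*t^2 - 18750*t + 15625)
d^2M/dt^2 = -93750/(t^7 - 35*t^6 + 525*t^5 - 4375*t^4 + 21875*t^3 - 65625*t^2 + 109375*t - 78125)

E[X^2] = d^2M/dt^2 |_{t=0} = 6/5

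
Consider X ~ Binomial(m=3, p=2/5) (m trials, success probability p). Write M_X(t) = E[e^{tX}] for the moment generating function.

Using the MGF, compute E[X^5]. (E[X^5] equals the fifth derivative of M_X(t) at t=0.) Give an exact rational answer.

M_X(t) = (2*e^(t)/5 + 3/5)^3
D^5[M](t) = 1944*e^(3*t)/125 + 1152*e^(2*t)/125 + 54*e^(t)/125

E[X^5] = D^5[M](0) = 126/5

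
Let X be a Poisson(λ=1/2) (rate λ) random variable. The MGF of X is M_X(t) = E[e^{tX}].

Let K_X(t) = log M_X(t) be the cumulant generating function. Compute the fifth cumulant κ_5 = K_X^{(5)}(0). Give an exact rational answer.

κ_5 = K′′′′′(0) = 1/2

M_X(t) = e^(e^(t)/2 - 1/2)
K_X(t) = log M_X(t) = e^(t)/2 - 1/2
K′(t) = e^(t)/2
K′′(t) = e^(t)/2
K′′′(t) = e^(t)/2
K′′′′(t) = e^(t)/2
K′′′′′(t) = e^(t)/2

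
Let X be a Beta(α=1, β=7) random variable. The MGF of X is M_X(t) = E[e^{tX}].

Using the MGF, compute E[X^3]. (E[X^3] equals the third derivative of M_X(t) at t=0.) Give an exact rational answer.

E[X^3] = d^3M/dt^3 |_{t=0} = 1/120

M_X(t) = ₁F₁(1; 8; t)
dM/dt = ₁F₁(2; 9; t)/8
d^2M/dt^2 = ₁F₁(3; 10; t)/36
d^3M/dt^3 = ₁F₁(4; 11; t)/120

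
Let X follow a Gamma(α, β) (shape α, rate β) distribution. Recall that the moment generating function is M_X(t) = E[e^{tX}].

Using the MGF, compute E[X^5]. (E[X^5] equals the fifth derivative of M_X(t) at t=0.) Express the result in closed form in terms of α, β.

M_X(t) = (β/(β - t))^α

E[X^5] = M^(5)(0) = α*(α^4 + 10*α^3 + 35*α^2 + 50*α + 24)/β^5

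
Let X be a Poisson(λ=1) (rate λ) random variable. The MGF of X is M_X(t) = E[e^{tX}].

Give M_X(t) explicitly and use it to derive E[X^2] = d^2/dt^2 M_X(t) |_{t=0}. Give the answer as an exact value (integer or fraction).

M_X(t) = e^(e^(t) - 1)
D^2[M](t) = (e^(2*t)*e^(e^(t)) + e^(t)*e^(e^(t)))*e^(-1)

E[X^2] = D^2[M](0) = 2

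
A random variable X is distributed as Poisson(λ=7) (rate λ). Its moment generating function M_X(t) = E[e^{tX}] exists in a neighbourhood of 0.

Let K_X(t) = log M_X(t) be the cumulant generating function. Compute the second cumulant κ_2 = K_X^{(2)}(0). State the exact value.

κ_2 = d^2K/dt^2 |_{t=0} = 7

M_X(t) = e^(7*e^(t) - 7)
K_X(t) = log M_X(t) = 7*e^(t) - 7
dK/dt = 7*e^(t)
d^2K/dt^2 = 7*e^(t)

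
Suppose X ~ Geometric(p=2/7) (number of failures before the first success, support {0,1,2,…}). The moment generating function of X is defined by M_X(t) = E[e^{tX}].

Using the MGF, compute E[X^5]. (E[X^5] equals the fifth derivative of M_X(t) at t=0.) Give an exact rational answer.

M_X(t) = 2/(7*(1 - 5*e^(t)/7))
dM/dt = 10*e^(t)/(25*e^(2*t) - 70*e^(t) + 49)
d^2M/dt^2 = (-50*e^(2*t) - 70*e^(t))/(125*e^(3*t) - 525*e^(2*t) + 735*e^(t) - 343)
d^3M/dt^3 = (250*e^(3*t) + 1400*e^(2*t) + 490*e^(t))/(625*e^(4*t) - 3500*e^(3*t) + 7350*e^(2*t) - 6860*e^(t) + 2401)
d^4M/dt^4 = (-1250*e^(4*t) - 19250*e^(3*t) - 26950*e^(2*t) - 3430*e^(t))/(3125*e^(5*t) - 21875*e^(4*t) + 61250*e^(3*t) - 85750*e^(2*t) + 60025*e^(t) - 16807)

E[X^5] = d^5M/dt^5 |_{t=0} = 47255/2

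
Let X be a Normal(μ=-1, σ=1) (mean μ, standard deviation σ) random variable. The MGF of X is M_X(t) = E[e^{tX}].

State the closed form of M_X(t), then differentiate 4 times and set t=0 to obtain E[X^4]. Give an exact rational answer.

E[X^4] = d^4M/dt^4 |_{t=0} = 10

M_X(t) = e^(t^2/2 - t)
dM/dt = t*e^(-t)*e^(t^2/2) - e^(-t)*e^(t^2/2)
d^2M/dt^2 = (t^2*e^(t^2/2) - 2*t*e^(t^2/2) + 2*e^(t^2/2))*e^(-t)
d^3M/dt^3 = (t^3*e^(t^2/2) - 3*t^2*e^(t^2/2) + 6*t*e^(t^2/2) - 4*e^(t^2/2))*e^(-t)
d^4M/dt^4 = (t^4*e^(t^2/2) - 4*t^3*e^(t^2/2) + 12*t^2*e^(t^2/2) - 16*t*e^(t^2/2) + 10*e^(t^2/2))*e^(-t)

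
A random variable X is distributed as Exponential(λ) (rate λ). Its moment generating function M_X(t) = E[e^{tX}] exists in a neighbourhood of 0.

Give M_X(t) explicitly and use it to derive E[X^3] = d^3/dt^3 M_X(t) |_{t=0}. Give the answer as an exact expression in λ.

M_X(t) = λ/(λ - t)
M^(3)(t) = 6*λ/(λ^4 - 4*λ^3*t + 6*λ^2*t^2 - 4*λ*t^3 + t^4)

E[X^3] = M^(3)(0) = 6/λ^3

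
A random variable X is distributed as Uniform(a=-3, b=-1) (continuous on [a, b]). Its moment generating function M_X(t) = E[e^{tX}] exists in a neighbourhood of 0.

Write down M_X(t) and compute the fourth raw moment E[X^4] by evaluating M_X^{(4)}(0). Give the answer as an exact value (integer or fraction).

E[X^4] = D^4[M](0) = 121/5

M_X(t) = (e^(-t) - e^(-3*t))/(2*t)
D^4[M](t) = (t^4*e^(2*t) - 81*t^4 + 4*t^3*e^(2*t) - 108*t^3 + 12*t^2*e^(2*t) - 108*t^2 + 24*t*e^(2*t) - 72*t + 24*e^(2*t) - 24)*e^(-3*t)/(2*t^5)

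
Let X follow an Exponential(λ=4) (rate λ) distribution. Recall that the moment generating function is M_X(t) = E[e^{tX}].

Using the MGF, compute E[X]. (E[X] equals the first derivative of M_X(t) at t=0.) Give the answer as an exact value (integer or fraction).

M_X(t) = 4/(4 - t)
M′(t) = 4/(t^2 - 8*t + 16)

E[X] = M′(0) = 1/4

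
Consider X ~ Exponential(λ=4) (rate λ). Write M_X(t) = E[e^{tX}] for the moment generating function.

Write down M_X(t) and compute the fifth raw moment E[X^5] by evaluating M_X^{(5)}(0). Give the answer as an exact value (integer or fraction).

E[X^5] = M′′′′′(0) = 15/128

M_X(t) = 4/(4 - t)
M′(t) = 4/(t^2 - 8*t + 16)
M′′(t) = -8/(t^3 - 12*t^2 + 48*t - 64)
M′′′(t) = 24/(t^4 - 16*t^3 + 96*t^2 - 256*t + 256)
M′′′′(t) = -96/(t^5 - 20*t^4 + 160*t^3 - 640*t^2 + 1280*t - 1024)
M′′′′′(t) = 480/(t^6 - 24*t^5 + 240*t^4 - 1280*t^3 + 3840*t^2 - 6144*t + 4096)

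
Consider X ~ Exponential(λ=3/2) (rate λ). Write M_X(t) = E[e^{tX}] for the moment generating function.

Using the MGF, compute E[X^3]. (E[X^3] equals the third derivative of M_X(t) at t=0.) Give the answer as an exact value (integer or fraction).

M_X(t) = 3/(2*(3/2 - t))
D^3[M](t) = 144/(16*t^4 - 96*t^3 + 216*t^2 - 216*t + 81)

E[X^3] = D^3[M](0) = 16/9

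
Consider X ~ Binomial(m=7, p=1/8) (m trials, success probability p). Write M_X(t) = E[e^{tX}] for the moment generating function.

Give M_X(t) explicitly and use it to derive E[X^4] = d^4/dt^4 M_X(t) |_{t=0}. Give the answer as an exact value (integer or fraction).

M_X(t) = (e^(t)/8 + 7/8)^7

E[X^4] = D^4[M](0) = 4165/512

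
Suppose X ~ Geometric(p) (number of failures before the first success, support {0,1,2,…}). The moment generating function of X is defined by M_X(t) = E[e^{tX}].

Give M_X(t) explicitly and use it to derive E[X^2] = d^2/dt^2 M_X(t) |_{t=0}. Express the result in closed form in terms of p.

E[X^2] = M^(2)(0) = 1 - 3/p + 2/p^2

M_X(t) = p/(-(1 - p)*e^(t) + 1)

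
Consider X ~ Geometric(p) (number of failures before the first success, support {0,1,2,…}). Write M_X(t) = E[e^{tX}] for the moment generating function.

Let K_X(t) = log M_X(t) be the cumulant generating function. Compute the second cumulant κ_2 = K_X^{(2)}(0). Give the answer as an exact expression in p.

M_X(t) = p/(-(1 - p)*e^(t) + 1)
K_X(t) = log M_X(t) = log(p) - log(-(1 - p)*e^(t) + 1)
K^(2)(t) = (-p*e^(t) + e^(t))/(p^2*e^(2*t) - 2*p*e^(2*t) + 2*p*e^(t) + e^(2*t) - 2*e^(t) + 1)

κ_2 = K^(2)(0) = (1 - p)/p^2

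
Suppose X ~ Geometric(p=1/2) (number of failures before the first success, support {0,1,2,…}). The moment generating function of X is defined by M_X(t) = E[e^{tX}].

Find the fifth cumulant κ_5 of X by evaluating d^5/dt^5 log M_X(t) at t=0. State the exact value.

M_X(t) = 1/(2*(1 - e^(t)/2))
K_X(t) = log M_X(t) = -log(1 - e^(t)/2) - log(2)
K^(5)(t) = (-2*e^(4*t) - 44*e^(3*t) - 88*e^(2*t) - 16*e^(t))/(e^(5*t) - 10*e^(4*t) + 40*e^(3*t) - 80*e^(2*t) + 80*e^(t) - 32)

κ_5 = K^(5)(0) = 150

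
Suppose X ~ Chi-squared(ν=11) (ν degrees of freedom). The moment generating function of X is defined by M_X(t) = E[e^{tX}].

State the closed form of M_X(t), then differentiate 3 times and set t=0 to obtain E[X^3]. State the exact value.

M_X(t) = (1 - 2*t)^(-11/2)
dM/dt = 11/(64*t^6*√(1 - 2*t) - 192*t^5*√(1 - 2*t) + 240*t^4*√(1 - 2*t) - 160*t^3*√(1 - 2*t) + 60*t^2*√(1 - 2*t) - 12*t*√(1 - 2*t) + √(1 - 2*t))
d^2M/dt^2 = -143/(128*t^7*√(1 - 2*t) - 448*t^6*√(1 - 2*t) + 672*t^5*√(1 - 2*t) - 560*t^4*√(1 - 2*t) + 280*t^3*√(1 - 2*t) - 84*t^2*√(1 - 2*t) + 14*t*√(1 - 2*t) - √(1 - 2*t))

E[X^3] = d^3M/dt^3 |_{t=0} = 2145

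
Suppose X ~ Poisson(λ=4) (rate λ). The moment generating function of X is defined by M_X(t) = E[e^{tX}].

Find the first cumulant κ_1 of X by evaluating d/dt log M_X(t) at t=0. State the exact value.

κ_1 = dK/dt |_{t=0} = 4

M_X(t) = e^(4*e^(t) - 4)
K_X(t) = log M_X(t) = 4*e^(t) - 4
dK/dt = 4*e^(t)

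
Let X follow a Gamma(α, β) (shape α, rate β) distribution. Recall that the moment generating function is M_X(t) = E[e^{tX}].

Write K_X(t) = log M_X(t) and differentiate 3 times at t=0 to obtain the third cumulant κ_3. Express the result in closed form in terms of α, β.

κ_3 = K^(3)(0) = 2*α/β^3

M_X(t) = (β/(β - t))^α
K_X(t) = log M_X(t) = α*(log(β) - log(β - t))
K^(3)(t) = -2*α/(-β^3 + 3*β^2*t - 3*β*t^2 + t^3)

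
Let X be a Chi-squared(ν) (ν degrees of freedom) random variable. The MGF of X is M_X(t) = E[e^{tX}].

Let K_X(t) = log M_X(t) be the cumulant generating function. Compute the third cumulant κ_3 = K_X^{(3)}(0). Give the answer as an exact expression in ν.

κ_3 = K′′′(0) = 8*ν

M_X(t) = (1 - 2*t)^(-ν/2)
K_X(t) = log M_X(t) = -ν*log(1 - 2*t)/2
K′(t) = -ν/(2*t - 1)
K′′(t) = 2*ν/(4*t^2 - 4*t + 1)
K′′′(t) = -8*ν/(8*t^3 - 12*t^2 + 6*t - 1)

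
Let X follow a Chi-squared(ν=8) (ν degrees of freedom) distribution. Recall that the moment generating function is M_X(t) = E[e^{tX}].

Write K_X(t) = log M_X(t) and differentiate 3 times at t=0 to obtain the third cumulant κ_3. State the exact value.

κ_3 = D^3[K](0) = 64

M_X(t) = (1 - 2*t)^(-4)
K_X(t) = log M_X(t) = -4*log(1 - 2*t)
D^3[K](t) = -64/(8*t^3 - 12*t^2 + 6*t - 1)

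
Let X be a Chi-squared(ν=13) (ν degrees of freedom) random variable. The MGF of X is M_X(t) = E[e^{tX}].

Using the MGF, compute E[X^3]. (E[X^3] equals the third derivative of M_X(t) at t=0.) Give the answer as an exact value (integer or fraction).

M_X(t) = (1 - 2*t)^(-13/2)
dM/dt = -13/(128*t^7*√(1 - 2*t) - 448*t^6*√(1 - 2*t) + 672*t^5*√(1 - 2*t) - 560*t^4*√(1 - 2*t) + 280*t^3*√(1 - 2*t) - 84*t^2*√(1 - 2*t) + 14*t*√(1 - 2*t) - √(1 - 2*t))

E[X^3] = d^3M/dt^3 |_{t=0} = 3315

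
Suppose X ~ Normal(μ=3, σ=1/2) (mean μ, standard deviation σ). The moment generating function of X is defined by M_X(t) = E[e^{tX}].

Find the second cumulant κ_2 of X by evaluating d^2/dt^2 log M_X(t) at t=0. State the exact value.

M_X(t) = e^(t^2/8 + 3*t)
K_X(t) = log M_X(t) = t^2/8 + 3*t
K′(t) = t/4 + 3
K′′(t) = 1/4

κ_2 = K′′(0) = 1/4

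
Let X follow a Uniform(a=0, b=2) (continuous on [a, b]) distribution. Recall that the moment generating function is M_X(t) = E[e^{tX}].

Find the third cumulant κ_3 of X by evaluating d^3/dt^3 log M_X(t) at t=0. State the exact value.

M_X(t) = (e^(2*t) - 1)/(2*t)
K_X(t) = log M_X(t) = -log(t) + log(e^(2*t) - 1) - log(2)
K′(t) = (2*t*e^(2*t) - e^(2*t) + 1)/(t*e^(2*t) - t)
K′′(t) = (-4*t^2*e^(2*t) + e^(4*t) - 2*e^(2*t) + 1)/(t^2*e^(4*t) - 2*t^2*e^(2*t) + t^2)
K′′′(t) = (8*t^3*e^(4*t) + 8*t^3*e^(2*t) - 2*e^(6*t) + 6*e^(4*t) - 6*e^(2*t) + 2)/(t^3*e^(6*t) - 3*t^3*e^(4*t) + 3*t^3*e^(2*t) - t^3)

κ_3 = K′′′(0) = 0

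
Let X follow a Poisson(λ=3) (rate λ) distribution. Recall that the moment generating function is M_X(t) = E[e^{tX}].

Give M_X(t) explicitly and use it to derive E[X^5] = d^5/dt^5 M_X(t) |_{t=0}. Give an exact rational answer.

M_X(t) = e^(3*e^(t) - 3)
dM/dt = 3*e^(-3)*e^(t)*e^(3*e^(t))
d^2M/dt^2 = (9*e^(2*t)*e^(3*e^(t)) + 3*e^(t)*e^(3*e^(t)))*e^(-3)
d^3M/dt^3 = (27*e^(3*t)*e^(3*e^(t)) + 27*e^(2*t)*e^(3*e^(t)) + 3*e^(t)*e^(3*e^(t)))*e^(-3)
d^4M/dt^4 = (81*e^(4*t)*e^(3*e^(t)) + 162*e^(3*t)*e^(3*e^(t)) + 63*e^(2*t)*e^(3*e^(t)) + 3*e^(t)*e^(3*e^(t)))*e^(-3)
d^5M/dt^5 = (243*e^(5*t)*e^(3*e^(t)) + 810*e^(4*t)*e^(3*e^(t)) + 675*e^(3*t)*e^(3*e^(t)) + 135*e^(2*t)*e^(3*e^(t)) + 3*e^(t)*e^(3*e^(t)))*e^(-3)

E[X^5] = d^5M/dt^5 |_{t=0} = 1866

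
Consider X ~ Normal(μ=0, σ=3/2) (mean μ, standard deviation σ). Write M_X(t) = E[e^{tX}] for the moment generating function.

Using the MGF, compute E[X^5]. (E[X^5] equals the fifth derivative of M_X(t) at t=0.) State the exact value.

E[X^5] = d^5M/dt^5 |_{t=0} = 0

M_X(t) = e^(9*t^2/8)
dM/dt = 9*t*e^(9*t^2/8)/4
d^2M/dt^2 = 81*t^2*e^(9*t^2/8)/16 + 9*e^(9*t^2/8)/4
d^3M/dt^3 = 729*t^3*e^(9*t^2/8)/64 + 243*t*e^(9*t^2/8)/16
d^4M/dt^4 = 6561*t^4*e^(9*t^2/8)/256 + 2187*t^2*e^(9*t^2/8)/32 + 243*e^(9*t^2/8)/16
d^5M/dt^5 = 59049*t^5*e^(9*t^2/8)/1024 + 32805*t^3*e^(9*t^2/8)/128 + 10935*t*e^(9*t^2/8)/64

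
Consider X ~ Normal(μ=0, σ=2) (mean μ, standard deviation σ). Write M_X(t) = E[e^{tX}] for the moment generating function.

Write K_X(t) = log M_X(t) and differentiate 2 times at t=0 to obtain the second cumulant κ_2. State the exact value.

κ_2 = D^2[K](0) = 4

M_X(t) = e^(2*t^2)
K_X(t) = log M_X(t) = 2*t^2
D^2[K](t) = 4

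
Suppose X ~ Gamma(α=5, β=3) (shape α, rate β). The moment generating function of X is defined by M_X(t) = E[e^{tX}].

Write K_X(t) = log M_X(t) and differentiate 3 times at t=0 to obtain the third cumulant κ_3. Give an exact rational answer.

M_X(t) = 243/(3 - t)^5
K_X(t) = log M_X(t) = -5*log(3 - t) + 5*log(3)
dK/dt = -5/(t - 3)
d^2K/dt^2 = 5/(t^2 - 6*t + 9)
d^3K/dt^3 = -10/(t^3 - 9*t^2 + 27*t - 27)

κ_3 = d^3K/dt^3 |_{t=0} = 10/27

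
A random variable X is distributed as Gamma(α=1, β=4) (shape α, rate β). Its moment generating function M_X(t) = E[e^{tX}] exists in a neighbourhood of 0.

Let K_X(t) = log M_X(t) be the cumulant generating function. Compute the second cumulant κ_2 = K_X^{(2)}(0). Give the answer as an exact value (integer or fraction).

M_X(t) = 4/(4 - t)
K_X(t) = log M_X(t) = -log(4 - t) + 2*log(2)
K′(t) = -1/(t - 4)
K′′(t) = 1/(t^2 - 8*t + 16)

κ_2 = K′′(0) = 1/16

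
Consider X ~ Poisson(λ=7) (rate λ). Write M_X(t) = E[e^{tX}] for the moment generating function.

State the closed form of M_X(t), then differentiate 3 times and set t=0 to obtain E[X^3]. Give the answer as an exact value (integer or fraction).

E[X^3] = D^3[M](0) = 497

M_X(t) = e^(7*e^(t) - 7)
D^3[M](t) = (343*e^(3*t)*e^(7*e^(t)) + 147*e^(2*t)*e^(7*e^(t)) + 7*e^(t)*e^(7*e^(t)))*e^(-7)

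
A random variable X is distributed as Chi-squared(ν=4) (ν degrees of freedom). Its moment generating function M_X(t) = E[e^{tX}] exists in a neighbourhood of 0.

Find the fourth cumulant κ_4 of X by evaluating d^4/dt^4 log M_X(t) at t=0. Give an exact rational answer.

M_X(t) = (1 - 2*t)^(-2)
K_X(t) = log M_X(t) = -2*log(1 - 2*t)
K^(4)(t) = 192/(16*t^4 - 32*t^3 + 24*t^2 - 8*t + 1)

κ_4 = K^(4)(0) = 192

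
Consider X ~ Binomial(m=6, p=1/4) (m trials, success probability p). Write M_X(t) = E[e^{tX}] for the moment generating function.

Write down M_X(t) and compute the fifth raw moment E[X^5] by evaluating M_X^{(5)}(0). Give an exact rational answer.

E[X^5] = M′′′′′(0) = 5841/64

M_X(t) = (e^(t)/4 + 3/4)^6
M′(t) = 3*e^(6*t)/2048 + 45*e^(5*t)/2048 + 135*e^(4*t)/1024 + 405*e^(3*t)/1024 + 1215*e^(2*t)/2048 + 729*e^(t)/2048
M′′(t) = 9*e^(6*t)/1024 + 225*e^(5*t)/2048 + 135*e^(4*t)/256 + 1215*e^(3*t)/1024 + 1215*e^(2*t)/1024 + 729*e^(t)/2048
M′′′(t) = 27*e^(6*t)/512 + 1125*e^(5*t)/2048 + 135*e^(4*t)/64 + 3645*e^(3*t)/1024 + 1215*e^(2*t)/512 + 729*e^(t)/2048
M′′′′(t) = 81*e^(6*t)/256 + 5625*e^(5*t)/2048 + 135*e^(4*t)/16 + 10935*e^(3*t)/1024 + 1215*e^(2*t)/256 + 729*e^(t)/2048
M′′′′′(t) = 243*e^(6*t)/128 + 28125*e^(5*t)/2048 + 135*e^(4*t)/4 + 32805*e^(3*t)/1024 + 1215*e^(2*t)/128 + 729*e^(t)/2048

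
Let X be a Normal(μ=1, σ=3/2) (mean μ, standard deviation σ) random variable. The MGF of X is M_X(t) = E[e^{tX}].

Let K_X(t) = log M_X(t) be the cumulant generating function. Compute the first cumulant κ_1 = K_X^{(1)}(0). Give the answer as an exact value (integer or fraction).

κ_1 = K^(1)(0) = 1

M_X(t) = e^(9*t^2/8 + t)
K_X(t) = log M_X(t) = 9*t^2/8 + t
K^(1)(t) = 9*t/4 + 1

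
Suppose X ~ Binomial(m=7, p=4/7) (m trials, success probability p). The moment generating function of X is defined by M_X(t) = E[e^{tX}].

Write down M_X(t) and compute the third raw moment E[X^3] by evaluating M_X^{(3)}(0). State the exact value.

M_X(t) = (4*e^(t)/7 + 3/7)^7
M′(t) = 16384*e^(7*t)/117649 + 73728*e^(6*t)/117649 + 138240*e^(5*t)/117649 + 138240*e^(4*t)/117649 + 77760*e^(3*t)/117649 + 23328*e^(2*t)/117649 + 2916*e^(t)/117649
M′′(t) = 16384*e^(7*t)/16807 + 442368*e^(6*t)/117649 + 691200*e^(5*t)/117649 + 552960*e^(4*t)/117649 + 233280*e^(3*t)/117649 + 46656*e^(2*t)/117649 + 2916*e^(t)/117649
M′′′(t) = 16384*e^(7*t)/2401 + 2654208*e^(6*t)/117649 + 3456000*e^(5*t)/117649 + 2211840*e^(4*t)/117649 + 699840*e^(3*t)/117649 + 93312*e^(2*t)/117649 + 2916*e^(t)/117649

E[X^3] = M′′′(0) = 4132/49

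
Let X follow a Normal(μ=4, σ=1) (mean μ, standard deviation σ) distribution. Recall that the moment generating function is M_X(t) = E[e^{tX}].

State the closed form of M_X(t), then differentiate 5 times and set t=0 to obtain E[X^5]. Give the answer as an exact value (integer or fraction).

E[X^5] = D^5[M](0) = 1724

M_X(t) = e^(t^2/2 + 4*t)
D^5[M](t) = t^5*e^(4*t)*e^(t^2/2) + 20*t^4*e^(4*t)*e^(t^2/2) + 170*t^3*e^(4*t)*e^(t^2/2) + 760*t^2*e^(4*t)*e^(t^2/2) + 1775*t*e^(4*t)*e^(t^2/2) + 1724*e^(4*t)*e^(t^2/2)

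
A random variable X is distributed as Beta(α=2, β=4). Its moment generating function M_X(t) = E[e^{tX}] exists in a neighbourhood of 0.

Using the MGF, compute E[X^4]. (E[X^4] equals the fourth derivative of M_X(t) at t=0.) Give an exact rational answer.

E[X^4] = d^4M/dt^4 |_{t=0} = 5/126

M_X(t) = ₁F₁(2; 6; t)
dM/dt = ₁F₁(3; 7; t)/3
d^2M/dt^2 = ₁F₁(4; 8; t)/7
d^3M/dt^3 = ₁F₁(5; 9; t)/14
d^4M/dt^4 = 5*₁F₁(6; 10; t)/126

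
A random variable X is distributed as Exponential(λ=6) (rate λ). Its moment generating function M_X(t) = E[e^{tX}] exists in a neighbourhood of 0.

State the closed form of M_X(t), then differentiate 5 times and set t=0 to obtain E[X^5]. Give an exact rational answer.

M_X(t) = 6/(6 - t)
M′(t) = 6/(t^2 - 12*t + 36)
M′′(t) = -12/(t^3 - 18*t^2 + 108*t - 216)
M′′′(t) = 36/(t^4 - 24*t^3 + 216*t^2 - 864*t + 1296)
M′′′′(t) = -144/(t^5 - 30*t^4 + 360*t^3 - 2160*t^2 + 6480*t - 7776)
M′′′′′(t) = 720/(t^6 - 36*t^5 + 540*t^4 - 4320*t^3 + 19440*t^2 - 46656*t + 46656)

E[X^5] = M′′′′′(0) = 5/324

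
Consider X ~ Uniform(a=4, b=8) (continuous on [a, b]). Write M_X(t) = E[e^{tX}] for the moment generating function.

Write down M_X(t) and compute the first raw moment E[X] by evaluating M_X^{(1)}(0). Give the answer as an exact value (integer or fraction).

M_X(t) = (e^(8*t) - e^(4*t))/(4*t)
M^(1)(t) = (8*t*e^(8*t) - 4*t*e^(4*t) - e^(8*t) + e^(4*t))/(4*t^2)

E[X] = M^(1)(0) = 6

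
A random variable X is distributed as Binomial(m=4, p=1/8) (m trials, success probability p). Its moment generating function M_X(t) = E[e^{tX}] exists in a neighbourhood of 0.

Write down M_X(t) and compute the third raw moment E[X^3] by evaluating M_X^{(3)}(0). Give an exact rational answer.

M_X(t) = (e^(t)/8 + 7/8)^4
M^(3)(t) = e^(4*t)/64 + 189*e^(3*t)/1024 + 147*e^(2*t)/256 + 343*e^(t)/1024

E[X^3] = M^(3)(0) = 71/64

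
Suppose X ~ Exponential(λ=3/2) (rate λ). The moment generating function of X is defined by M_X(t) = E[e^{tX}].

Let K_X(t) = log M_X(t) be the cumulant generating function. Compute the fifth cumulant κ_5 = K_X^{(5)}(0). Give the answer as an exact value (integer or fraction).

M_X(t) = 3/(2*(3/2 - t))
K_X(t) = log M_X(t) = -log(3/2 - t) - log(2) + log(3)
K′(t) = -2/(2*t - 3)
K′′(t) = 4/(4*t^2 - 12*t + 9)
K′′′(t) = -16/(8*t^3 - 36*t^2 + 54*t - 27)
K′′′′(t) = 96/(16*t^4 - 96*t^3 + 216*t^2 - 216*t + 81)
K′′′′′(t) = -768/(32*t^5 - 240*t^4 + 720*t^3 - 1080*t^2 + 810*t - 243)

κ_5 = K′′′′′(0) = 256/81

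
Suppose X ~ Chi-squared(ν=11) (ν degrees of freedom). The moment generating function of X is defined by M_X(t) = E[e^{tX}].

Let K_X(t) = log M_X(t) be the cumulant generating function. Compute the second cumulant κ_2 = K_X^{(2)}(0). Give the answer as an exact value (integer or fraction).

M_X(t) = (1 - 2*t)^(-11/2)
K_X(t) = log M_X(t) = -11*log(1 - 2*t)/2
dK/dt = -11/(2*t - 1)
d^2K/dt^2 = 22/(4*t^2 - 4*t + 1)

κ_2 = d^2K/dt^2 |_{t=0} = 22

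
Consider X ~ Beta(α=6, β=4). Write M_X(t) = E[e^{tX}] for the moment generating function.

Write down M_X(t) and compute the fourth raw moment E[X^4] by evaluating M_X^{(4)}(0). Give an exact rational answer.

M_X(t) = ₁F₁(6; 10; t)
dM/dt = 3*₁F₁(7; 11; t)/5
d^2M/dt^2 = 21*₁F₁(8; 12; t)/55
d^3M/dt^3 = 14*₁F₁(9; 13; t)/55
d^4M/dt^4 = 126*₁F₁(10; 14; t)/715

E[X^4] = d^4M/dt^4 |_{t=0} = 126/715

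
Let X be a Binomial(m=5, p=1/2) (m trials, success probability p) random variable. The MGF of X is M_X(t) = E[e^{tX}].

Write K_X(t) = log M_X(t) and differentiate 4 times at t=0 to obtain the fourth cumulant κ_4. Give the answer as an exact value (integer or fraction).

κ_4 = d^4K/dt^4 |_{t=0} = -5/8

M_X(t) = (e^(t)/2 + 1/2)^5
K_X(t) = log M_X(t) = 5*log(e^(t)/2 + 1/2)
dK/dt = 5*e^(t)/(e^(t) + 1)
d^2K/dt^2 = 5*e^(t)/(e^(2*t) + 2*e^(t) + 1)
d^3K/dt^3 = (-5*e^(2*t) + 5*e^(t))/(e^(3*t) + 3*e^(2*t) + 3*e^(t) + 1)
d^4K/dt^4 = (5*e^(3*t) - 20*e^(2*t) + 5*e^(t))/(e^(4*t) + 4*e^(3*t) + 6*e^(2*t) + 4*e^(t) + 1)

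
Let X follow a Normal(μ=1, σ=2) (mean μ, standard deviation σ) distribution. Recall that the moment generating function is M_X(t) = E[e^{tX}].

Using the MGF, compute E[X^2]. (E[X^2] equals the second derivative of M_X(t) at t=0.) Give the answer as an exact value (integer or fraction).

M_X(t) = e^(2*t^2 + t)
M′(t) = 4*t*e^(t)*e^(2*t^2) + e^(t)*e^(2*t^2)
M′′(t) = 16*t^2*e^(t)*e^(2*t^2) + 8*t*e^(t)*e^(2*t^2) + 5*e^(t)*e^(2*t^2)

E[X^2] = M′′(0) = 5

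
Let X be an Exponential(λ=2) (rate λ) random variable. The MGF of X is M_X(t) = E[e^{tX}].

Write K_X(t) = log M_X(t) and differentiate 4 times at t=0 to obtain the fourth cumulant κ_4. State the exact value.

M_X(t) = 2/(2 - t)
K_X(t) = log M_X(t) = -log(2 - t) + log(2)
D^4[K](t) = 6/(t^4 - 8*t^3 + 24*t^2 - 32*t + 16)

κ_4 = D^4[K](0) = 3/8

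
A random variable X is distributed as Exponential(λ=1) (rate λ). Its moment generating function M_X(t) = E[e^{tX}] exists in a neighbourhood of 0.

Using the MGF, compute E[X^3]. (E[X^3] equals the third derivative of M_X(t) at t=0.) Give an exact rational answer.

M_X(t) = 1/(1 - t)
M^(3)(t) = 6/(t^4 - 4*t^3 + 6*t^2 - 4*t + 1)

E[X^3] = M^(3)(0) = 6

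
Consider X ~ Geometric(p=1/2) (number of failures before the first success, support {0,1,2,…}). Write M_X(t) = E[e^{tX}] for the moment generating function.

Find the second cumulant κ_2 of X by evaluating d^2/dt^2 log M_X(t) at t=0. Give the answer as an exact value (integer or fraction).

M_X(t) = 1/(2*(1 - e^(t)/2))
K_X(t) = log M_X(t) = -log(1 - e^(t)/2) - log(2)
dK/dt = -e^(t)/(e^(t) - 2)
d^2K/dt^2 = 2*e^(t)/(e^(2*t) - 4*e^(t) + 4)

κ_2 = d^2K/dt^2 |_{t=0} = 2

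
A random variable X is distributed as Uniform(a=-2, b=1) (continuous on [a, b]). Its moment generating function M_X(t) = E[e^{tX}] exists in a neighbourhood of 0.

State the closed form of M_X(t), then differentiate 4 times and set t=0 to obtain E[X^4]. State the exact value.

E[X^4] = D^4[M](0) = 11/5

M_X(t) = (e^(t) - e^(-2*t))/(3*t)
D^4[M](t) = (t^4*e^(3*t) - 16*t^4 - 4*t^3*e^(3*t) - 32*t^3 + 12*t^2*e^(3*t) - 48*t^2 - 24*t*e^(3*t) - 48*t + 24*e^(3*t) - 24)*e^(-2*t)/(3*t^5)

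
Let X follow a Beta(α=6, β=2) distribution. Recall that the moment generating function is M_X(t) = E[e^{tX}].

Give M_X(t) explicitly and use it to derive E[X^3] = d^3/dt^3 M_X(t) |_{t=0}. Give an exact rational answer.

E[X^3] = d^3M/dt^3 |_{t=0} = 7/15

M_X(t) = ₁F₁(6; 8; t)
dM/dt = 3*₁F₁(7; 9; t)/4
d^2M/dt^2 = 7*₁F₁(8; 10; t)/12
d^3M/dt^3 = 7*₁F₁(9; 11; t)/15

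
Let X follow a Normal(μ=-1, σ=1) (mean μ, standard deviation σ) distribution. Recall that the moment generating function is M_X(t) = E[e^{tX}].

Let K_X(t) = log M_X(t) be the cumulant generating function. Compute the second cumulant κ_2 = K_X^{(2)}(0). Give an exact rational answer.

M_X(t) = e^(t^2/2 - t)
K_X(t) = log M_X(t) = t^2/2 - t
K′(t) = t - 1
K′′(t) = 1

κ_2 = K′′(0) = 1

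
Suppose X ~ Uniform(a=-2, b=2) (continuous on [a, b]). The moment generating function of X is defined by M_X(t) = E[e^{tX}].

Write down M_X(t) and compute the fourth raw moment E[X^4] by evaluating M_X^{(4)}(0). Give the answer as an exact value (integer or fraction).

E[X^4] = D^4[M](0) = 16/5

M_X(t) = (e^(2*t) - e^(-2*t))/(4*t)
D^4[M](t) = (4*t^4*e^(4*t) - 4*t^4 - 8*t^3*e^(4*t) - 8*t^3 + 12*t^2*e^(4*t) - 12*t^2 - 12*t*e^(4*t) - 12*t + 6*e^(4*t) - 6)*e^(-2*t)/t^5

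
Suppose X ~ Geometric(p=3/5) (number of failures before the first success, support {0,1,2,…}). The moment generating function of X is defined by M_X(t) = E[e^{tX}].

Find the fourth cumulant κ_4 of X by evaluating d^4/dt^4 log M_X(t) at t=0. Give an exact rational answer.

κ_4 = D^4[K](0) = 230/27

M_X(t) = 3/(5*(1 - 2*e^(t)/5))
K_X(t) = log M_X(t) = -log(1 - 2*e^(t)/5) - log(5) + log(3)
D^4[K](t) = (40*e^(3*t) + 400*e^(2*t) + 250*e^(t))/(16*e^(4*t) - 160*e^(3*t) + 600*e^(2*t) - 1000*e^(t) + 625)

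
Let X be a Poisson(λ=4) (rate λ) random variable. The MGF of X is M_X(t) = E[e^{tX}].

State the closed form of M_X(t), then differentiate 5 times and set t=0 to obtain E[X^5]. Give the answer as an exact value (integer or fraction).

M_X(t) = e^(4*e^(t) - 4)
D^5[M](t) = (1024*e^(5*t)*e^(4*e^(t)) + 2560*e^(4*t)*e^(4*e^(t)) + 1600*e^(3*t)*e^(4*e^(t)) + 240*e^(2*t)*e^(4*e^(t)) + 4*e^(t)*e^(4*e^(t)))*e^(-4)

E[X^5] = D^5[M](0) = 5428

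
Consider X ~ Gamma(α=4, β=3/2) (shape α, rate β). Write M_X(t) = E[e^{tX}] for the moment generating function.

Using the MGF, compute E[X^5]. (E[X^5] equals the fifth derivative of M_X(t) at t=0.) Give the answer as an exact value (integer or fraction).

M_X(t) = 81/(16*(3/2 - t)^4)
dM/dt = -648/(32*t^5 - 240*t^4 + 720*t^3 - 1080*t^2 + 810*t - 243)
d^2M/dt^2 = 6480/(64*t^6 - 576*t^5 + 2160*t^4 - 4320*t^3 + 4860*t^2 - 2916*t + 729)
d^3M/dt^3 = -77760/(128*t^7 - 1344*t^6 + 6048*t^5 - 15120*t^4 + 22680*t^3 - 20412*t^2 + 10206*t - 2187)
d^4M/dt^4 = 1088640/(256*t^8 - 3072*t^7 + 16128*t^6 - 48384*t^5 + 90720*t^4 - 108864*t^3 + 81648*t^2 - 34992*t + 6561)
d^5M/dt^5 = -17418240/(512*t^9 - 6912*t^8 + 41472*t^7 - 145152*t^6 + 326592*t^5 - 489888*t^4 + 489888*t^3 - 314928*t^2 + 118098*t - 19683)

E[X^5] = d^5M/dt^5 |_{t=0} = 71680/81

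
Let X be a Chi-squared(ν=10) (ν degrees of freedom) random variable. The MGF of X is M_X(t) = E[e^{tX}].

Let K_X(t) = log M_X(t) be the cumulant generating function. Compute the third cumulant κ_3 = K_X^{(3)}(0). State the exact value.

κ_3 = D^3[K](0) = 80

M_X(t) = (1 - 2*t)^(-5)
K_X(t) = log M_X(t) = -5*log(1 - 2*t)
D^3[K](t) = -80/(8*t^3 - 12*t^2 + 6*t - 1)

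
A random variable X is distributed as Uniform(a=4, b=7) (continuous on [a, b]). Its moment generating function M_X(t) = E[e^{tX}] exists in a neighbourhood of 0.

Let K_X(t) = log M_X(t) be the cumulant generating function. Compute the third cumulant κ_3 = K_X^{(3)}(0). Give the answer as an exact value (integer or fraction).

M_X(t) = (e^(7*t) - e^(4*t))/(3*t)
K_X(t) = log M_X(t) = -log(t) + log(e^(7*t) - e^(4*t)) - log(3)
D^3[K](t) = (27*t^3*e^(6*t) + 27*t^3*e^(3*t) - 2*e^(9*t) + 6*e^(6*t) - 6*e^(3*t) + 2)/(t^3*e^(9*t) - 3*t^3*e^(6*t) + 3*t^3*e^(3*t) - t^3)

κ_3 = D^3[K](0) = 0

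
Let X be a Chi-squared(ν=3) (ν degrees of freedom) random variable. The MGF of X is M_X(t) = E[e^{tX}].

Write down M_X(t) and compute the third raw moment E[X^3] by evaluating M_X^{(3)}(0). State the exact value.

E[X^3] = d^3M/dt^3 |_{t=0} = 105

M_X(t) = (1 - 2*t)^(-3/2)
dM/dt = 3/(4*t^2*√(1 - 2*t) - 4*t*√(1 - 2*t) + √(1 - 2*t))
d^2M/dt^2 = -15/(8*t^3*√(1 - 2*t) - 12*t^2*√(1 - 2*t) + 6*t*√(1 - 2*t) - √(1 - 2*t))
d^3M/dt^3 = 105/(16*t^4*√(1 - 2*t) - 32*t^3*√(1 - 2*t) + 24*t^2*√(1 - 2*t) - 8*t*√(1 - 2*t) + √(1 - 2*t))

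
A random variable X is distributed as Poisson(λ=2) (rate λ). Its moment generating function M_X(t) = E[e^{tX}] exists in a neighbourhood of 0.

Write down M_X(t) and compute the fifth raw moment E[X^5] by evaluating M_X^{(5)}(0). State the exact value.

E[X^5] = M^(5)(0) = 454

M_X(t) = e^(2*e^(t) - 2)
M^(5)(t) = (32*e^(5*t)*e^(2*e^(t)) + 160*e^(4*t)*e^(2*e^(t)) + 200*e^(3*t)*e^(2*e^(t)) + 60*e^(2*t)*e^(2*e^(t)) + 2*e^(t)*e^(2*e^(t)))*e^(-2)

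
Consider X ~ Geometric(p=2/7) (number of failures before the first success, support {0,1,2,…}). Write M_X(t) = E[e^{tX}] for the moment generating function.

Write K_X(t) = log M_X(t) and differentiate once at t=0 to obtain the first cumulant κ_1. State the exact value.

M_X(t) = 2/(7*(1 - 5*e^(t)/7))
K_X(t) = log M_X(t) = -log(1 - 5*e^(t)/7) - log(7) + log(2)
dK/dt = -5*e^(t)/(5*e^(t) - 7)

κ_1 = dK/dt |_{t=0} = 5/2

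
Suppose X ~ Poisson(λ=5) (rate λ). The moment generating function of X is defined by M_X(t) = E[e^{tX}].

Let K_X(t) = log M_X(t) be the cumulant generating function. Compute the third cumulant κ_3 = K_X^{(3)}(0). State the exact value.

κ_3 = K′′′(0) = 5

M_X(t) = e^(5*e^(t) - 5)
K_X(t) = log M_X(t) = 5*e^(t) - 5
K′(t) = 5*e^(t)
K′′(t) = 5*e^(t)
K′′′(t) = 5*e^(t)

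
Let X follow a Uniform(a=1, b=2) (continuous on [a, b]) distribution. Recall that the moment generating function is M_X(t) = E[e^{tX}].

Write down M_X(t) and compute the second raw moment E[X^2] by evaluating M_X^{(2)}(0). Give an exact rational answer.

E[X^2] = D^2[M](0) = 7/3

M_X(t) = (e^(2*t) - e^(t))/t
D^2[M](t) = (4*t^2*e^(2*t) - t^2*e^(t) - 4*t*e^(2*t) + 2*t*e^(t) + 2*e^(2*t) - 2*e^(t))/t^3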